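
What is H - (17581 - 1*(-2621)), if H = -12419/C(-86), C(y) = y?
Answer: -1724953/86 ≈ -20058.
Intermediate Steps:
H = 12419/86 (H = -12419/(-86) = -12419*(-1/86) = 12419/86 ≈ 144.41)
H - (17581 - 1*(-2621)) = 12419/86 - (17581 - 1*(-2621)) = 12419/86 - (17581 + 2621) = 12419/86 - 1*20202 = 12419/86 - 20202 = -1724953/86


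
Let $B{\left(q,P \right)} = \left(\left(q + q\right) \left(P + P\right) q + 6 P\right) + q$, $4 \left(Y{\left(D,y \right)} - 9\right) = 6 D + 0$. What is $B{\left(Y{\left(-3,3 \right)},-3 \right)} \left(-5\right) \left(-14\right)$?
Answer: $-17955$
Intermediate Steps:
$Y{\left(D,y \right)} = 9 + \frac{3 D}{2}$ ($Y{\left(D,y \right)} = 9 + \frac{6 D + 0}{4} = 9 + \frac{6 D}{4} = 9 + \frac{3 D}{2}$)
$B{\left(q,P \right)} = q + 6 P + 4 P q^{2}$ ($B{\left(q,P \right)} = \left(2 q 2 P q + 6 P\right) + q = \left(4 P q q + 6 P\right) + q = \left(4 P q^{2} + 6 P\right) + q = \left(6 P + 4 P q^{2}\right) + q = q + 6 P + 4 P q^{2}$)
$B{\left(Y{\left(-3,3 \right)},-3 \right)} \left(-5\right) \left(-14\right) = \left(\left(9 + \frac{3}{2} \left(-3\right)\right) + 6 \left(-3\right) + 4 \left(-3\right) \left(9 + \frac{3}{2} \left(-3\right)\right)^{2}\right) \left(-5\right) \left(-14\right) = \left(\left(9 - \frac{9}{2}\right) - 18 + 4 \left(-3\right) \left(9 - \frac{9}{2}\right)^{2}\right) \left(-5\right) \left(-14\right) = \left(\frac{9}{2} - 18 + 4 \left(-3\right) \left(\frac{9}{2}\right)^{2}\right) \left(-5\right) \left(-14\right) = \left(\frac{9}{2} - 18 + 4 \left(-3\right) \frac{81}{4}\right) \left(-5\right) \left(-14\right) = \left(\frac{9}{2} - 18 - 243\right) \left(-5\right) \left(-14\right) = \left(- \frac{513}{2}\right) \left(-5\right) \left(-14\right) = \frac{2565}{2} \left(-14\right) = -17955$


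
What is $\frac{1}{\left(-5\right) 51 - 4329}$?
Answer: $- \frac{1}{4584} \approx -0.00021815$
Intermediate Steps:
$\frac{1}{\left(-5\right) 51 - 4329} = \frac{1}{-255 - 4329} = \frac{1}{-4584} = - \frac{1}{4584}$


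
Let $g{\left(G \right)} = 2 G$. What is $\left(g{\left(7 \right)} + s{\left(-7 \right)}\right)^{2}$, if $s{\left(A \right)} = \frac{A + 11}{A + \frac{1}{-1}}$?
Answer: $\frac{729}{4} \approx 182.25$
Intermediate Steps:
$s{\left(A \right)} = \frac{11 + A}{-1 + A}$ ($s{\left(A \right)} = \frac{11 + A}{A - 1} = \frac{11 + A}{-1 + A}$)
$\left(g{\left(7 \right)} + s{\left(-7 \right)}\right)^{2} = \left(2 \cdot 7 + \frac{11 - 7}{-1 - 7}\right)^{2} = \left(14 + \frac{1}{-8} \cdot 4\right)^{2} = \left(14 - \frac{1}{2}\right)^{2} = \left(\frac{27}{2}\right)^{2} = \frac{729}{4}$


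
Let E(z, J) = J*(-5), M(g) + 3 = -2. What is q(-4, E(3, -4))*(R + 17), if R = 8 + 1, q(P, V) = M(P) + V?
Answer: 390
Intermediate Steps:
M(g) = -5 (M(g) = -3 - 2 = -5)
E(z, J) = -5*J
q(P, V) = -5 + V
R = 9
q(-4, E(3, -4))*(R + 17) = (-5 - 5*(-4))*(9 + 17) = (-5 + 20)*26 = 15*26 = 390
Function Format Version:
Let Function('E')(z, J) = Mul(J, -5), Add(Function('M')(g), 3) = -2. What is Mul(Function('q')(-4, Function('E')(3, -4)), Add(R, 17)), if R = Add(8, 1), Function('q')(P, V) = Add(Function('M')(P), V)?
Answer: 390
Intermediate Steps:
Function('M')(g) = -5 (Function('M')(g) = Add(-3, -2) = -5)
Function('E')(z, J) = Mul(-5, J)
Function('q')(P, V) = Add(-5, V)
R = 9
Mul(Function('q')(-4, Function('E')(3, -4)), Add(R, 17)) = Mul(Add(-5, Mul(-5, -4)), Add(9, 17)) = Mul(Add(-5, 20), 26) = Mul(15, 26) = 390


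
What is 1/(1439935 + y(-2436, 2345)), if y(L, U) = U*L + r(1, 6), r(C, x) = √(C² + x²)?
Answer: -4272485/18254128075188 - √37/18254128075188 ≈ -2.3406e-7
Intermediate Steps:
y(L, U) = √37 + L*U (y(L, U) = U*L + √(1² + 6²) = L*U + √(1 + 36) = L*U + √37 = √37 + L*U)
1/(1439935 + y(-2436, 2345)) = 1/(1439935 + (√37 - 2436*2345)) = 1/(1439935 + (√37 - 5712420)) = 1/(1439935 + (-5712420 + √37)) = 1/(-4272485 + √37)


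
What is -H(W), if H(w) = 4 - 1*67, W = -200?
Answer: 63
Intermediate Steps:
H(w) = -63 (H(w) = 4 - 67 = -63)
-H(W) = -1*(-63) = 63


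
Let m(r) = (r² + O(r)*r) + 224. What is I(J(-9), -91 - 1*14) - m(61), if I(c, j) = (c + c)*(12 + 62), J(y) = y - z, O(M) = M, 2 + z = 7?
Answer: -9738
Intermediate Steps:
z = 5 (z = -2 + 7 = 5)
m(r) = 224 + 2*r² (m(r) = (r² + r*r) + 224 = (r² + r²) + 224 = 2*r² + 224 = 224 + 2*r²)
J(y) = -5 + y (J(y) = y - 1*5 = y - 5 = -5 + y)
I(c, j) = 148*c (I(c, j) = (2*c)*74 = 148*c)
I(J(-9), -91 - 1*14) - m(61) = 148*(-5 - 9) - (224 + 2*61²) = 148*(-14) - (224 + 2*3721) = -2072 - (224 + 7442) = -2072 - 1*7666 = -2072 - 7666 = -9738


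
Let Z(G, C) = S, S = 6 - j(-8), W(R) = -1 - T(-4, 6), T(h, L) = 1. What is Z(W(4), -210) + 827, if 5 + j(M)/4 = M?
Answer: 885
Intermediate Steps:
j(M) = -20 + 4*M
W(R) = -2 (W(R) = -1 - 1*1 = -1 - 1 = -2)
S = 58 (S = 6 - (-20 + 4*(-8)) = 6 - (-20 - 32) = 6 - 1*(-52) = 6 + 52 = 58)
Z(G, C) = 58
Z(W(4), -210) + 827 = 58 + 827 = 885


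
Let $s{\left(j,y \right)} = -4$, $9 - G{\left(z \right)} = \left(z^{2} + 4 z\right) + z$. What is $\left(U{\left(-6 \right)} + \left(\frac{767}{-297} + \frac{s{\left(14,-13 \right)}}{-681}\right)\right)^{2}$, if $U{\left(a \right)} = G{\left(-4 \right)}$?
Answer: $\frac{493835074756}{4545321561} \approx 108.65$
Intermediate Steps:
$G{\left(z \right)} = 9 - z^{2} - 5 z$ ($G{\left(z \right)} = 9 - \left(\left(z^{2} + 4 z\right) + z\right) = 9 - \left(z^{2} + 5 z\right) = 9 - z^{2} - 5 z$)
$U{\left(a \right)} = 13$ ($U{\left(a \right)} = 9 - \left(-4\right)^{2} - -20 = 9 - 16 + 20 = 13$)
$\left(U{\left(-6 \right)} + \left(\frac{767}{-297} + \frac{s{\left(14,-13 \right)}}{-681}\right)\right)^{2} = \left(13 + \left(\frac{767}{-297} - \frac{4}{-681}\right)\right)^{2} = \left(13 + \left(767 \left(- \frac{1}{297}\right) - - \frac{4}{681}\right)\right)^{2} = \left(13 + \left(- \frac{767}{297} + \frac{4}{681}\right)\right)^{2} = \left(13 - \frac{173713}{67419}\right)^{2} = \left(\frac{702734}{67419}\right)^{2} = \frac{493835074756}{4545321561}$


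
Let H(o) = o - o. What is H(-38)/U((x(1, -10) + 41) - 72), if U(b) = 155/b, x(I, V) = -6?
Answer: 0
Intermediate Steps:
H(o) = 0
H(-38)/U((x(1, -10) + 41) - 72) = 0/((155/((-6 + 41) - 72))) = 0/((155/(35 - 72))) = 0/((155/(-37))) = 0/((155*(-1/37))) = 0/(-155/37) = 0*(-37/155) = 0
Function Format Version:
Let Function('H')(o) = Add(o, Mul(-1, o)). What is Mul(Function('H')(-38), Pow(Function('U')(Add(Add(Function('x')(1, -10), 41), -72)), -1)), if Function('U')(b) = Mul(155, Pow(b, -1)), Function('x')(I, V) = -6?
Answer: 0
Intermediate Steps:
Function('H')(o) = 0
Mul(Function('H')(-38), Pow(Function('U')(Add(Add(Function('x')(1, -10), 41), -72)), -1)) = Mul(0, Pow(Mul(155, Pow(Add(Add(-6, 41), -72), -1)), -1)) = Mul(0, Pow(Mul(155, Pow(Add(35, -72), -1)), -1)) = Mul(0, Pow(Mul(155, Pow(-37, -1)), -1)) = Mul(0, Pow(Mul(155, Rational(-1, 37)), -1)) = Mul(0, Pow(Rational(-155, 37), -1)) = Mul(0, Rational(-37, 155)) = 0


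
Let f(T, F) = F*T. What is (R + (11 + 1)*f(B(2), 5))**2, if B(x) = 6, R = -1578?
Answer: 1483524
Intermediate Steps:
(R + (11 + 1)*f(B(2), 5))**2 = (-1578 + (11 + 1)*(5*6))**2 = (-1578 + 12*30)**2 = (-1578 + 360)**2 = (-1218)**2 = 1483524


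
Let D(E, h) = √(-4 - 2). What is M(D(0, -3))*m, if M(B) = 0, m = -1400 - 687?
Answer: 0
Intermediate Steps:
D(E, h) = I*√6 (D(E, h) = √(-6) = I*√6)
m = -2087
M(D(0, -3))*m = 0*(-2087) = 0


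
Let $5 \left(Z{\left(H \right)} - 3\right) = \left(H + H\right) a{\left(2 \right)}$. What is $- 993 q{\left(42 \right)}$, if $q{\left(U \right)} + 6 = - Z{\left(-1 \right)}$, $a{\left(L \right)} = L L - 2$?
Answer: $\frac{40713}{5} \approx 8142.6$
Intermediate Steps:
$a{\left(L \right)} = -2 + L^{2}$ ($a{\left(L \right)} = L^{2} - 2 = -2 + L^{2}$)
$Z{\left(H \right)} = 3 + \frac{4 H}{5}$ ($Z{\left(H \right)} = 3 + \frac{\left(H + H\right) \left(-2 + 2^{2}\right)}{5} = 3 + \frac{2 H \left(-2 + 4\right)}{5} = 3 + \frac{2 H 2}{5} = 3 + \frac{4 H}{5}$)
$q{\left(U \right)} = - \frac{41}{5}$ ($q{\left(U \right)} = -6 - \left(3 + \frac{4}{5} \left(-1\right)\right) = -6 - \left(3 - \frac{4}{5}\right) = -6 - \frac{11}{5} = - \frac{41}{5}$)
$- 993 q{\left(42 \right)} = \left(-993\right) \left(- \frac{41}{5}\right) = \frac{40713}{5}$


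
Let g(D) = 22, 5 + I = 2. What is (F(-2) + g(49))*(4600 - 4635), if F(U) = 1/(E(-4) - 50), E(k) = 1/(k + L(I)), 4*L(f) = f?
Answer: -733915/954 ≈ -769.30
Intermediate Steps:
I = -3 (I = -5 + 2 = -3)
L(f) = f/4
E(k) = 1/(-¾ + k) (E(k) = 1/(k + (¼)*(-3)) = 1/(k - ¾) = 1/(-¾ + k))
F(U) = -19/954 (F(U) = 1/(4/(-3 + 4*(-4)) - 50) = 1/(4/(-3 - 16) - 50) = 1/(4/(-19) - 50) = 1/(4*(-1/19) - 50) = 1/(-4/19 - 50) = 1/(-954/19) = -19/954)
(F(-2) + g(49))*(4600 - 4635) = (-19/954 + 22)*(4600 - 4635) = (20969/954)*(-35) = -733915/954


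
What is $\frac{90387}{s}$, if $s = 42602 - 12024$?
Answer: $\frac{90387}{30578} \approx 2.9559$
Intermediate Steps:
$s = 30578$
$\frac{90387}{s} = \frac{90387}{30578}$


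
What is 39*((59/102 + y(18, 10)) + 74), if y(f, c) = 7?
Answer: 108173/34 ≈ 3181.6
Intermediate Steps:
39*((59/102 + y(18, 10)) + 74) = 39*((59/102 + 7) + 74) = 39*(773/102 + 74) = 39*(8321/102) = 108173/34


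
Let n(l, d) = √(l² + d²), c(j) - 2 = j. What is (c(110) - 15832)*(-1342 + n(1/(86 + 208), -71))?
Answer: 21096240 - 2620*√435723877/49 ≈ 1.9980e+7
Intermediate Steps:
c(j) = 2 + j
n(l, d) = √(d² + l²)
(c(110) - 15832)*(-1342 + n(1/(86 + 208), -71)) = ((2 + 110) - 15832)*(-1342 + √((-71)² + (1/(86 + 208))²)) = (112 - 15832)*(-1342 + √(5041 + (1/294)²)) = -15720*(-1342 + √(5041 + (1/294)²)) = -15720*(-1342 + √(5041 + 1/86436)) = -15720*(-1342 + √(435723877/86436)) = -15720*(-1342 + √435723877/294) = 21096240 - 2620*√435723877/49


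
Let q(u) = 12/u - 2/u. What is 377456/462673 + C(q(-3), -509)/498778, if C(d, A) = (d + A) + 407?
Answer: 282327020818/346156670391 ≈ 0.81561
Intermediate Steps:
q(u) = 10/u
C(d, A) = 407 + A + d (C(d, A) = (A + d) + 407 = 407 + A + d)
377456/462673 + C(q(-3), -509)/498778 = 377456/462673 + (407 - 509 + 10/(-3))/498778 = 377456*(1/462673) + (407 - 509 + 10*(-⅓))*(1/498778) = 377456/462673 + (407 - 509 - 10/3)*(1/498778) = 377456/462673 - 316/3*1/498778 = 377456/462673 - 158/748167 = 282327020818/346156670391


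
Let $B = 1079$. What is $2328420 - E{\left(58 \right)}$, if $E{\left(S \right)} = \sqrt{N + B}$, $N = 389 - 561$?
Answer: $2328420 - \sqrt{907} \approx 2.3284 \cdot 10^{6}$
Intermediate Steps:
$N = -172$ ($N = 389 - 561 = -172$)
$E{\left(S \right)} = \sqrt{907}$ ($E{\left(S \right)} = \sqrt{-172 + 1079} = \sqrt{907}$)
$2328420 - E{\left(58 \right)} = 2328420 - \sqrt{907}$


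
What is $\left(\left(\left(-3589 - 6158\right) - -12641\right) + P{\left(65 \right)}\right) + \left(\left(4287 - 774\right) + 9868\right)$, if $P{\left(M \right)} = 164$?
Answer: $16439$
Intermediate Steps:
$\left(\left(\left(-3589 - 6158\right) - -12641\right) + P{\left(65 \right)}\right) + \left(\left(4287 - 774\right) + 9868\right) = \left(\left(\left(-3589 - 6158\right) - -12641\right) + 164\right) + \left(\left(4287 - 774\right) + 9868\right) = \left(\left(-9747 + 12641\right) + 164\right) + \left(3513 + 9868\right) = \left(2894 + 164\right) + 13381 = 3058 + 13381 = 16439$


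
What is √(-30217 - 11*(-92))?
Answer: 3*I*√3245 ≈ 170.89*I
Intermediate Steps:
√(-30217 - 11*(-92)) = √(-30217 + 1012) = √(-29205) = 3*I*√3245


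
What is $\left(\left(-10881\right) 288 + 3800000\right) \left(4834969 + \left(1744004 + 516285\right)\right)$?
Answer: $4727371738176$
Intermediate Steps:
$\left(\left(-10881\right) 288 + 3800000\right) \left(4834969 + \left(1744004 + 516285\right)\right) = \left(-3133728 + 3800000\right) \left(4834969 + 2260289\right) = 666272 \cdot 7095258 = 4727371738176$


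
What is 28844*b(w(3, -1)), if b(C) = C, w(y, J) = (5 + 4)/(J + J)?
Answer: -129798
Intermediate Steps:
w(y, J) = 9/(2*J) (w(y, J) = 9/((2*J)) = 9*(1/(2*J)) = 9/(2*J))
28844*b(w(3, -1)) = 28844*((9/2)/(-1)) = 28844*((9/2)*(-1)) = 28844*(-9/2) = -129798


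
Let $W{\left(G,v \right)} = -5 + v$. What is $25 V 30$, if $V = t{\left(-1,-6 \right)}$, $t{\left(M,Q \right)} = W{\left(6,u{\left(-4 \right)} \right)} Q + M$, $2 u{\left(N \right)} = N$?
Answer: $30750$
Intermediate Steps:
$u{\left(N \right)} = \frac{N}{2}$
$t{\left(M,Q \right)} = M - 7 Q$ ($t{\left(M,Q \right)} = \left(-5 + \frac{1}{2} \left(-4\right)\right) Q + M = \left(-5 - 2\right) Q + M = - 7 Q + M = M - 7 Q$)
$V = 41$ ($V = -1 - -42 = -1 + 42 = 41$)
$25 V 30 = 25 \cdot 41 \cdot 30 = 1025 \cdot 30 = 30750$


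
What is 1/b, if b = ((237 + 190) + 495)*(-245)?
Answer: -1/225890 ≈ -4.4269e-6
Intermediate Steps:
b = -225890 (b = (427 + 495)*(-245) = 922*(-245) = -225890)
1/b = 1/(-225890) = -1/225890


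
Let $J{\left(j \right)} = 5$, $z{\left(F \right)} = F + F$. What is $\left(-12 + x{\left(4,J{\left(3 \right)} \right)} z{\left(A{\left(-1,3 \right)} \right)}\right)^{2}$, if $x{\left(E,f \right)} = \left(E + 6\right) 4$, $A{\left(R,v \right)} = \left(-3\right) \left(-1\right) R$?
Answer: $63504$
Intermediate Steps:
$A{\left(R,v \right)} = 3 R$
$z{\left(F \right)} = 2 F$
$x{\left(E,f \right)} = 24 + 4 E$ ($x{\left(E,f \right)} = \left(6 + E\right) 4 = 24 + 4 E$)
$\left(-12 + x{\left(4,J{\left(3 \right)} \right)} z{\left(A{\left(-1,3 \right)} \right)}\right)^{2} = \left(-12 + \left(24 + 4 \cdot 4\right) 2 \cdot 3 \left(-1\right)\right)^{2} = \left(-12 + \left(24 + 16\right) 2 \left(-3\right)\right)^{2} = \left(-12 + 40 \left(-6\right)\right)^{2} = \left(-12 - 240\right)^{2} = \left(-252\right)^{2} = 63504$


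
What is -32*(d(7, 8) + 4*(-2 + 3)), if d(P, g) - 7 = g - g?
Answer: -352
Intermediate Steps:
d(P, g) = 7 (d(P, g) = 7 + (g - g) = 7 + 0 = 7)
-32*(d(7, 8) + 4*(-2 + 3)) = -32*(7 + 4*(-2 + 3)) = -32*(7 + 4*1) = -32*(7 + 4) = -32*11 = -352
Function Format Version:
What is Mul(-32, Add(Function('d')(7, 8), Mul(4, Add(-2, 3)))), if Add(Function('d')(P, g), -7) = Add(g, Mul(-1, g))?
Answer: -352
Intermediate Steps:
Function('d')(P, g) = 7 (Function('d')(P, g) = Add(7, Add(g, Mul(-1, g))) = Add(7, 0) = 7)
Mul(-32, Add(Function('d')(7, 8), Mul(4, Add(-2, 3)))) = Mul(-32, Add(7, Mul(4, Add(-2, 3)))) = Mul(-32, Add(7, Mul(4, 1))) = Mul(-32, Add(7, 4)) = Mul(-32, 11) = -352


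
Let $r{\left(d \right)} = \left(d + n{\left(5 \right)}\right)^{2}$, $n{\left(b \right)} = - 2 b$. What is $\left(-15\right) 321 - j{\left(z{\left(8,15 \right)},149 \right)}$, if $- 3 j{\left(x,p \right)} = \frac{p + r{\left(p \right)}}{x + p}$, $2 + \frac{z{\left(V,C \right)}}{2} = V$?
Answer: $- \frac{768725}{161} \approx -4774.7$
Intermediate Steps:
$z{\left(V,C \right)} = -4 + 2 V$
$r{\left(d \right)} = \left(-10 + d\right)^{2}$ ($r{\left(d \right)} = \left(d - 10\right)^{2} = \left(-10 + d\right)^{2}$)
$j{\left(x,p \right)} = - \frac{p + \left(-10 + p\right)^{2}}{3 \left(p + x\right)}$ ($j{\left(x,p \right)} = - \frac{\left(p + \left(-10 + p\right)^{2}\right) \frac{1}{x + p}}{3} = - \frac{\left(p + \left(-10 + p\right)^{2}\right) \frac{1}{p + x}}{3} = - \frac{\frac{1}{p + x} \left(p + \left(-10 + p\right)^{2}\right)}{3} = - \frac{p + \left(-10 + p\right)^{2}}{3 \left(p + x\right)}$)
$\left(-15\right) 321 - j{\left(z{\left(8,15 \right)},149 \right)} = \left(-15\right) 321 - \frac{\left(-1\right) 149 - \left(-10 + 149\right)^{2}}{3 \left(149 + \left(-4 + 2 \cdot 8\right)\right)} = -4815 - \frac{-149 - 139^{2}}{3 \left(149 + \left(-4 + 16\right)\right)} = -4815 - \frac{-149 - 19321}{3 \left(149 + 12\right)} = -4815 - \frac{-149 - 19321}{3 \cdot 161} = -4815 - \frac{1}{3} \cdot \frac{1}{161} \left(-19470\right) = -4815 - - \frac{6490}{161} = -4815 + \frac{6490}{161} = - \frac{768725}{161}$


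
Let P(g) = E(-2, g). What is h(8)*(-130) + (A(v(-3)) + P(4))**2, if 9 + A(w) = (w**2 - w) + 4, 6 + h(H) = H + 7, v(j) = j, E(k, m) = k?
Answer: -1145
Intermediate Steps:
h(H) = 1 + H (h(H) = -6 + (H + 7) = -6 + (7 + H) = 1 + H)
P(g) = -2
A(w) = -5 + w**2 - w (A(w) = -9 + ((w**2 - w) + 4) = -9 + (4 + w**2 - w) = -5 + w**2 - w)
h(8)*(-130) + (A(v(-3)) + P(4))**2 = (1 + 8)*(-130) + ((-5 + (-3)**2 - 1*(-3)) - 2)**2 = 9*(-130) + ((-5 + 9 + 3) - 2)**2 = -1170 + (7 - 2)**2 = -1170 + 5**2 = -1170 + 25 = -1145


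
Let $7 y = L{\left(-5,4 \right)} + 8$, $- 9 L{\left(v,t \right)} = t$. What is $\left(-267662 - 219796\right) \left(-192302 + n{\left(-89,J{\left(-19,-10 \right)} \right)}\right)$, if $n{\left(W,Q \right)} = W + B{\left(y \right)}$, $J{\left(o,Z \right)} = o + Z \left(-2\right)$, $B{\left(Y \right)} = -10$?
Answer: $93787406658$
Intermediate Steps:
$L{\left(v,t \right)} = - \frac{t}{9}$
$y = \frac{68}{63}$ ($y = \frac{\left(- \frac{1}{9}\right) 4 + 8}{7} = \frac{- \frac{4}{9} + 8}{7} = \frac{1}{7} \cdot \frac{68}{9} = \frac{68}{63} \approx 1.0794$)
$J{\left(o,Z \right)} = o - 2 Z$
$n{\left(W,Q \right)} = -10 + W$ ($n{\left(W,Q \right)} = W - 10 = -10 + W$)
$\left(-267662 - 219796\right) \left(-192302 + n{\left(-89,J{\left(-19,-10 \right)} \right)}\right) = \left(-267662 - 219796\right) \left(-192302 - 99\right) = - 487458 \left(-192302 - 99\right) = \left(-487458\right) \left(-192401\right) = 93787406658$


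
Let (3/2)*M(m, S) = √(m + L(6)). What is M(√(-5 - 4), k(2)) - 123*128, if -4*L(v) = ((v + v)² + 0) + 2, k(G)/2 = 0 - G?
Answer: -15744 + √(-146 + 12*I)/3 ≈ -15744.0 + 4.0311*I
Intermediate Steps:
k(G) = -2*G (k(G) = 2*(0 - G) = 2*(-G) = -2*G)
L(v) = -½ - v² (L(v) = -(((v + v)² + 0) + 2)/4 = -(((2*v)² + 0) + 2)/4 = -((4*v² + 0) + 2)/4 = -(4*v² + 2)/4 = -(2 + 4*v²)/4 = -½ - v²)
M(m, S) = 2*√(-73/2 + m)/3 (M(m, S) = 2*√(m + (-½ - 1*6²))/3 = 2*√(m + (-½ - 1*36))/3 = 2*√(m + (-½ - 36))/3 = 2*√(m - 73/2)/3 = 2*√(-73/2 + m)/3)
M(√(-5 - 4), k(2)) - 123*128 = √(-146 + 4*√(-5 - 4))/3 - 123*128 = √(-146 + 4*√(-9))/3 - 15744 = √(-146 + 4*(3*I))/3 - 15744 = √(-146 + 12*I)/3 - 15744 = -15744 + √(-146 + 12*I)/3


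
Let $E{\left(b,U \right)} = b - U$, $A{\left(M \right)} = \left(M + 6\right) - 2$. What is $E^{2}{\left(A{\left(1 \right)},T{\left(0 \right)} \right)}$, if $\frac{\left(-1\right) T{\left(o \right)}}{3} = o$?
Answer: $25$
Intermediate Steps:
$A{\left(M \right)} = 4 + M$ ($A{\left(M \right)} = \left(6 + M\right) - 2 = 4 + M$)
$T{\left(o \right)} = - 3 o$
$E^{2}{\left(A{\left(1 \right)},T{\left(0 \right)} \right)} = \left(\left(4 + 1\right) - \left(-3\right) 0\right)^{2} = \left(5 - 0\right)^{2} = \left(5 + 0\right)^{2} = 5^{2} = 25$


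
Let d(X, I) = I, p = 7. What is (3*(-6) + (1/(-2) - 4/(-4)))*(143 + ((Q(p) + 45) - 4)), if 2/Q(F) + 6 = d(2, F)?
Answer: -3255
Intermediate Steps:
Q(F) = 2/(-6 + F)
(3*(-6) + (1/(-2) - 4/(-4)))*(143 + ((Q(p) + 45) - 4)) = (3*(-6) + (1/(-2) - 4/(-4)))*(143 + ((2/(-6 + 7) + 45) - 4)) = (-18 + (1*(-½) - 4*(-¼)))*(143 + ((2/1 + 45) - 4)) = (-18 + (-½ + 1))*(143 + ((2*1 + 45) - 4)) = (-18 + ½)*(143 + ((2 + 45) - 4)) = -35*(143 + (47 - 4))/2 = -35*(143 + 43)/2 = -35/2*186 = -3255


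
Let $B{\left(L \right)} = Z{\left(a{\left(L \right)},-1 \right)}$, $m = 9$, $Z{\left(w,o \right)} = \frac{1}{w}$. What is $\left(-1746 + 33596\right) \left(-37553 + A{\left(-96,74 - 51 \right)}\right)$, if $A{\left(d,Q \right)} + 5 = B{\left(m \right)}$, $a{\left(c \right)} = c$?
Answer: $- \frac{10765968850}{9} \approx -1.1962 \cdot 10^{9}$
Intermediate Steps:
$B{\left(L \right)} = \frac{1}{L}$
$A{\left(d,Q \right)} = - \frac{44}{9}$ ($A{\left(d,Q \right)} = -5 + \frac{1}{9} = - \frac{44}{9}$)
$\left(-1746 + 33596\right) \left(-37553 + A{\left(-96,74 - 51 \right)}\right) = \left(-1746 + 33596\right) \left(-37553 - \frac{44}{9}\right) = 31850 \left(- \frac{338021}{9}\right) = - \frac{10765968850}{9}$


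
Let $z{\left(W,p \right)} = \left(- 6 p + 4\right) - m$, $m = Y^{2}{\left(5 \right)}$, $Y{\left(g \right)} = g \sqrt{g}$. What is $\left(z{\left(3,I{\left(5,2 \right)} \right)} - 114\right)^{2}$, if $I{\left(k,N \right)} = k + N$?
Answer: $76729$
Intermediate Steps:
$Y{\left(g \right)} = g^{\frac{3}{2}}$
$I{\left(k,N \right)} = N + k$
$m = 125$ ($m = \left(5^{\frac{3}{2}}\right)^{2} = \left(5 \sqrt{5}\right)^{2} = 125$)
$z{\left(W,p \right)} = -121 - 6 p$ ($z{\left(W,p \right)} = \left(- 6 p + 4\right) - 125 = \left(4 - 6 p\right) - 125 = -121 - 6 p$)
$\left(z{\left(3,I{\left(5,2 \right)} \right)} - 114\right)^{2} = \left(\left(-121 - 6 \left(2 + 5\right)\right) - 114\right)^{2} = \left(\left(-121 - 42\right) - 114\right)^{2} = \left(-163 - 114\right)^{2} = \left(-277\right)^{2} = 76729$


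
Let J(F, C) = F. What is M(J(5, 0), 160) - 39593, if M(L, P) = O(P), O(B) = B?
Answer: -39433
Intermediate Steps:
M(L, P) = P
M(J(5, 0), 160) - 39593 = 160 - 39593 = -39433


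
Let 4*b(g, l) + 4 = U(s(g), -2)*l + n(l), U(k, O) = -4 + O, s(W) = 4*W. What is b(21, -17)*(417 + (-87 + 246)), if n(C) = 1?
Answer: 14256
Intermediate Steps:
b(g, l) = -¾ - 3*l/2 (b(g, l) = -1 + ((-4 - 2)*l + 1)/4 = -1 + (-6*l + 1)/4 = -1 + (1 - 6*l)/4 = -1 + (¼ - 3*l/2) = -¾ - 3*l/2)
b(21, -17)*(417 + (-87 + 246)) = (-¾ - 3/2*(-17))*(417 + (-87 + 246)) = (-¾ + 51/2)*(417 + 159) = (99/4)*576 = 14256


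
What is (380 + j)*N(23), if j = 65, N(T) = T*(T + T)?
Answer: 470810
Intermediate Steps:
N(T) = 2*T² (N(T) = T*(2*T) = 2*T²)
(380 + j)*N(23) = (380 + 65)*(2*23²) = 445*(2*529) = 445*1058 = 470810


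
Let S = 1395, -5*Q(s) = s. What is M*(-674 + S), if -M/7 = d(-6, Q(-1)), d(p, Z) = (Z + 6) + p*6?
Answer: 752003/5 ≈ 1.5040e+5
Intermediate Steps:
Q(s) = -s/5
d(p, Z) = 6 + Z + 6*p (d(p, Z) = (6 + Z) + 6*p = 6 + Z + 6*p)
M = 1043/5 (M = -7*(6 - ⅕*(-1) + 6*(-6)) = -7*(6 + ⅕ - 36) = -7*(-149/5) = 1043/5 ≈ 208.60)
M*(-674 + S) = 1043*(-674 + 1395)/5 = (1043/5)*721 = 752003/5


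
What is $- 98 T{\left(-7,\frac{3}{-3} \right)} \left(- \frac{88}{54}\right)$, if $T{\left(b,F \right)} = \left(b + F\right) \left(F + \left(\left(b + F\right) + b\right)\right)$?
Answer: $\frac{551936}{27} \approx 20442.0$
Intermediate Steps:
$T{\left(b,F \right)} = \left(F + b\right) \left(2 F + 2 b\right)$ ($T{\left(b,F \right)} = \left(F + b\right) \left(F + \left(\left(F + b\right) + b\right)\right) = \left(F + b\right) \left(F + \left(F + 2 b\right)\right) = \left(F + b\right) \left(2 F + 2 b\right)$)
$- 98 T{\left(-7,\frac{3}{-3} \right)} \left(- \frac{88}{54}\right) = - 98 \left(2 \left(\frac{3}{-3}\right)^{2} + 2 \left(-7\right)^{2} + 4 \frac{3}{-3} \left(-7\right)\right) \left(- \frac{88}{54}\right) = - 98 \left(2 \left(3 \left(- \frac{1}{3}\right)\right)^{2} + 2 \cdot 49 + 4 \cdot 3 \left(- \frac{1}{3}\right) \left(-7\right)\right) \left(\left(-88\right) \frac{1}{54}\right) = - 98 \left(2 \left(-1\right)^{2} + 98 + 4 \left(-1\right) \left(-7\right)\right) \left(- \frac{44}{27}\right) = - 98 \left(2 \cdot 1 + 98 + 28\right) \left(- \frac{44}{27}\right) = - 98 \left(2 + 98 + 28\right) \left(- \frac{44}{27}\right) = \left(-98\right) 128 \left(- \frac{44}{27}\right) = \left(-12544\right) \left(- \frac{44}{27}\right) = \frac{551936}{27}$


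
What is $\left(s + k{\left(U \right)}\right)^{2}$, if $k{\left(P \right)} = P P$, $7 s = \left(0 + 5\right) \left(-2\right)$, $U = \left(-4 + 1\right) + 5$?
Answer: $\frac{324}{49} \approx 6.6122$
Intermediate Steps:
$U = 2$ ($U = -3 + 5 = 2$)
$s = - \frac{10}{7}$ ($s = \frac{\left(0 + 5\right) \left(-2\right)}{7} = \frac{5 \left(-2\right)}{7} = \frac{1}{7} \left(-10\right) = - \frac{10}{7} \approx -1.4286$)
$k{\left(P \right)} = P^{2}$
$\left(s + k{\left(U \right)}\right)^{2} = \left(- \frac{10}{7} + 2^{2}\right)^{2} = \left(- \frac{10}{7} + 4\right)^{2} = \left(\frac{18}{7}\right)^{2} = \frac{324}{49}$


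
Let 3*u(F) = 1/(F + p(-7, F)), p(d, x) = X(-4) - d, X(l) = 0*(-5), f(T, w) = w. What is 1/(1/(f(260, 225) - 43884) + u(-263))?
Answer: -11176704/14809 ≈ -754.72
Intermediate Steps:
X(l) = 0
p(d, x) = -d (p(d, x) = 0 - d = -d)
u(F) = 1/(3*(7 + F)) (u(F) = 1/(3*(F - 1*(-7))) = 1/(3*(F + 7)) = 1/(3*(7 + F)))
1/(1/(f(260, 225) - 43884) + u(-263)) = 1/(1/(225 - 43884) + 1/(3*(7 - 263))) = 1/(1/(-43659) + (⅓)/(-256)) = 1/(-1/43659 + (⅓)*(-1/256)) = 1/(-1/43659 - 1/768) = 1/(-14809/11176704) = -11176704/14809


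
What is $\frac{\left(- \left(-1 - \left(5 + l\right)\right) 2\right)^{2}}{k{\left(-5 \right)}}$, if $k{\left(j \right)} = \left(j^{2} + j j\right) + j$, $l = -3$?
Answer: $\frac{4}{5} \approx 0.8$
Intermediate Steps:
$k{\left(j \right)} = j + 2 j^{2}$ ($k{\left(j \right)} = \left(j^{2} + j^{2}\right) + j = 2 j^{2} + j = j + 2 j^{2}$)
$\frac{\left(- \left(-1 - \left(5 + l\right)\right) 2\right)^{2}}{k{\left(-5 \right)}} = \frac{\left(- \left(-1 - 2\right) 2\right)^{2}}{\left(-5\right) \left(1 + 2 \left(-5\right)\right)} = \frac{\left(- \left(-1 + \left(-5 + 3\right)\right) 2\right)^{2}}{\left(-5\right) \left(1 - 10\right)} = \frac{\left(- \left(-1 - 2\right) 2\right)^{2}}{\left(-5\right) \left(-9\right)} = \frac{\left(- \left(-3\right) 2\right)^{2}}{45} = \left(\left(-1\right) \left(-6\right)\right)^{2} \cdot \frac{1}{45} = 6^{2} \cdot \frac{1}{45} = 36 \cdot \frac{1}{45} = \frac{4}{5}$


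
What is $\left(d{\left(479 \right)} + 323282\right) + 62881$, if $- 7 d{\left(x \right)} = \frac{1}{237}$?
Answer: $\frac{640644416}{1659} \approx 3.8616 \cdot 10^{5}$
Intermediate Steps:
$d{\left(x \right)} = - \frac{1}{1659}$ ($d{\left(x \right)} = - \frac{1}{7 \cdot 237} = \left(- \frac{1}{7}\right) \frac{1}{237} = - \frac{1}{1659}$)
$\left(d{\left(479 \right)} + 323282\right) + 62881 = \left(- \frac{1}{1659} + 323282\right) + 62881 = \frac{536324837}{1659} + 62881 = \frac{640644416}{1659}$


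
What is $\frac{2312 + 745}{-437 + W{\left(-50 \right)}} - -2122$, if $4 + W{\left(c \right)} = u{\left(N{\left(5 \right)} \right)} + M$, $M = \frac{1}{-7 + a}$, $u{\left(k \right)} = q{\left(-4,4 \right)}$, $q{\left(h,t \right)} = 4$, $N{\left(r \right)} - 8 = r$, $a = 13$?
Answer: $\frac{5543420}{2621} \approx 2115.0$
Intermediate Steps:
$N{\left(r \right)} = 8 + r$
$u{\left(k \right)} = 4$
$M = \frac{1}{6}$ ($M = \frac{1}{-7 + 13} = \frac{1}{6} \approx 0.16667$)
$W{\left(c \right)} = \frac{1}{6}$ ($W{\left(c \right)} = -4 + \left(4 + \frac{1}{6}\right) = -4 + \frac{25}{6} = \frac{1}{6}$)
$\frac{2312 + 745}{-437 + W{\left(-50 \right)}} - -2122 = \frac{2312 + 745}{-437 + \frac{1}{6}} - -2122 = \frac{3057}{- \frac{2621}{6}} + 2122 = 3057 \left(- \frac{6}{2621}\right) + 2122 = - \frac{18342}{2621} + 2122 = \frac{5543420}{2621}$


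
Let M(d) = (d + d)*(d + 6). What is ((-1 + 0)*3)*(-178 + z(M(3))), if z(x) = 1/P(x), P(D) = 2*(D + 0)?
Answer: 19223/36 ≈ 533.97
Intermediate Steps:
P(D) = 2*D
M(d) = 2*d*(6 + d) (M(d) = (2*d)*(6 + d) = 2*d*(6 + d))
z(x) = 1/(2*x)
((-1 + 0)*3)*(-178 + z(M(3))) = ((-1 + 0)*3)*(-178 + 1/(2*((2*3*(6 + 3))))) = (-1*3)*(-178 + 1/(2*((2*3*9)))) = -3*(-178 + (1/2)/54) = -3*(-178 + (1/2)*(1/54)) = -3*(-178 + 1/108) = -3*(-19223/108) = 19223/36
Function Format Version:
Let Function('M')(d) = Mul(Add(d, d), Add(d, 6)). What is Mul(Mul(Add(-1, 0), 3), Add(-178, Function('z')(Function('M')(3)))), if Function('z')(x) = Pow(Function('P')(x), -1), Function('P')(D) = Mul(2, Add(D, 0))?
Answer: Rational(19223, 36) ≈ 533.97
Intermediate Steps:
Function('P')(D) = Mul(2, D)
Function('M')(d) = Mul(2, d, Add(6, d)) (Function('M')(d) = Mul(Mul(2, d), Add(6, d)) = Mul(2, d, Add(6, d)))
Function('z')(x) = Mul(Rational(1, 2), Pow(x, -1)) (Function('z')(x) = Pow(Mul(2, x), -1) = Mul(Rational(1, 2), Pow(x, -1)))
Mul(Mul(Add(-1, 0), 3), Add(-178, Function('z')(Function('M')(3)))) = Mul(Mul(Add(-1, 0), 3), Add(-178, Mul(Rational(1, 2), Pow(Mul(2, 3, Add(6, 3)), -1)))) = Mul(Mul(-1, 3), Add(-178, Mul(Rational(1, 2), Pow(Mul(2, 3, 9), -1)))) = Mul(-3, Add(-178, Mul(Rational(1, 2), Pow(54, -1)))) = Mul(-3, Add(-178, Mul(Rational(1, 2), Rational(1, 54)))) = Mul(-3, Add(-178, Rational(1, 108))) = Mul(-3, Rational(-19223, 108)) = Rational(19223, 36)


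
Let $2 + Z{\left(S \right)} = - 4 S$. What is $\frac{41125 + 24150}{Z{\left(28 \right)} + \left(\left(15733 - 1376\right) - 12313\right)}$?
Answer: $\frac{13055}{386} \approx 33.821$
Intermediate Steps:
$Z{\left(S \right)} = -2 - 4 S$
$\frac{41125 + 24150}{Z{\left(28 \right)} + \left(\left(15733 - 1376\right) - 12313\right)} = \frac{41125 + 24150}{\left(-2 - 112\right) + \left(\left(15733 - 1376\right) - 12313\right)} = \frac{65275}{\left(-2 - 112\right) + \left(14357 - 12313\right)} = \frac{65275}{-114 + 2044} = \frac{65275}{1930} = 65275 \cdot \frac{1}{1930} = \frac{13055}{386}$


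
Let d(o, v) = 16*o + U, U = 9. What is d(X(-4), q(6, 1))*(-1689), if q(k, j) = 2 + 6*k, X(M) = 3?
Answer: -96273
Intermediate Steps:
d(o, v) = 9 + 16*o (d(o, v) = 16*o + 9 = 9 + 16*o)
d(X(-4), q(6, 1))*(-1689) = (9 + 16*3)*(-1689) = (9 + 48)*(-1689) = 57*(-1689) = -96273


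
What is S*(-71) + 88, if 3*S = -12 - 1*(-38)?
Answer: -1582/3 ≈ -527.33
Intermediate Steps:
S = 26/3 (S = (-12 - 1*(-38))/3 = (-12 + 38)/3 = (1/3)*26 = 26/3 ≈ 8.6667)
S*(-71) + 88 = (26/3)*(-71) + 88 = -1846/3 + 88 = -1582/3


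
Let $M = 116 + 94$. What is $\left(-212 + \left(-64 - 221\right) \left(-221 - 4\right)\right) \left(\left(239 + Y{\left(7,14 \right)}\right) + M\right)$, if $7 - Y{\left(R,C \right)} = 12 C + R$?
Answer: $17959553$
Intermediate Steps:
$Y{\left(R,C \right)} = 7 - R - 12 C$ ($Y{\left(R,C \right)} = 7 - \left(12 C + R\right) = 7 - \left(R + 12 C\right) = 7 - R - 12 C$)
$M = 210$
$\left(-212 + \left(-64 - 221\right) \left(-221 - 4\right)\right) \left(\left(239 + Y{\left(7,14 \right)}\right) + M\right) = \left(-212 + \left(-64 - 221\right) \left(-221 - 4\right)\right) \left(\left(239 - 168\right) + 210\right) = \left(-212 - -64125\right) \left(\left(239 - 168\right) + 210\right) = \left(-212 + 64125\right) \left(\left(239 - 168\right) + 210\right) = 63913 \left(71 + 210\right) = 63913 \cdot 281 = 17959553$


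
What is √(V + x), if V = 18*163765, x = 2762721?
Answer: 3*√634499 ≈ 2389.7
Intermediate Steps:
V = 2947770
√(V + x) = √(2947770 + 2762721) = √5710491 = 3*√634499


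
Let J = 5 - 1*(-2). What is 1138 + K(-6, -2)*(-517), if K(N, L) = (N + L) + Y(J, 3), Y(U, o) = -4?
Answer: 7342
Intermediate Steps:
J = 7 (J = 5 + 2 = 7)
K(N, L) = -4 + L + N (K(N, L) = (N + L) - 4 = (L + N) - 4 = -4 + L + N)
1138 + K(-6, -2)*(-517) = 1138 + (-4 - 2 - 6)*(-517) = 1138 - 12*(-517) = 1138 + 6204 = 7342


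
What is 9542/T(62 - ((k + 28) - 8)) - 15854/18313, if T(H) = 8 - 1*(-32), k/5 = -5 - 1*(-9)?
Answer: 87054243/366260 ≈ 237.68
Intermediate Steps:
k = 20 (k = 5*(-5 - 1*(-9)) = 5*(-5 + 9) = 5*4 = 20)
T(H) = 40 (T(H) = 8 + 32 = 40)
9542/T(62 - ((k + 28) - 8)) - 15854/18313 = 9542/40 - 15854/18313 = 9542*(1/40) - 15854*1/18313 = 4771/20 - 15854/18313 = 87054243/366260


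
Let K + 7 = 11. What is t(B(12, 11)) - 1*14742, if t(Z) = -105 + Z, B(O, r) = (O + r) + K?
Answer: -14820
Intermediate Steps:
K = 4 (K = -7 + 11 = 4)
B(O, r) = 4 + O + r (B(O, r) = (O + r) + 4 = 4 + O + r)
t(B(12, 11)) - 1*14742 = (-105 + (4 + 12 + 11)) - 1*14742 = (-105 + 27) - 14742 = -78 - 14742 = -14820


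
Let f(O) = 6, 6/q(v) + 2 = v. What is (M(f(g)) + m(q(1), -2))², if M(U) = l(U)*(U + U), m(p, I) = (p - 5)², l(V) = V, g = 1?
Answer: 37249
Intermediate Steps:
q(v) = 6/(-2 + v)
m(p, I) = (-5 + p)²
M(U) = 2*U² (M(U) = U*(U + U) = U*(2*U) = 2*U²)
(M(f(g)) + m(q(1), -2))² = (2*6² + (-5 + 6/(-2 + 1))²)² = (2*36 + (-5 + 6/(-1))²)² = (72 + (-5 + 6*(-1))²)² = (72 + (-5 - 6)²)² = (72 + (-11)²)² = (72 + 121)² = 193² = 37249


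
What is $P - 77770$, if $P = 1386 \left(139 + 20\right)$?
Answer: $142604$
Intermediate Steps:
$P = 220374$ ($P = 1386 \cdot 159 = 220374$)
$P - 77770 = 220374 - 77770 = 142604$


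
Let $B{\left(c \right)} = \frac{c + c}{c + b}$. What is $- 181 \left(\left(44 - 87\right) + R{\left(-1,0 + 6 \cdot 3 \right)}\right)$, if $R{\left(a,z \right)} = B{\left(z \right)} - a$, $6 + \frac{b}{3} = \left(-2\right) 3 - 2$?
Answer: $\frac{15747}{2} \approx 7873.5$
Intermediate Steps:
$b = -42$ ($b = -18 + 3 \left(\left(-2\right) 3 - 2\right) = -18 + 3 \left(-6 - 2\right) = -18 + 3 \left(-8\right) = -18 - 24 = -42$)
$B{\left(c \right)} = \frac{2 c}{-42 + c}$ ($B{\left(c \right)} = \frac{c + c}{c - 42} = \frac{2 c}{-42 + c}$)
$R{\left(a,z \right)} = - a + \frac{2 z}{-42 + z}$ ($R{\left(a,z \right)} = \frac{2 z}{-42 + z} - a = - a + \frac{2 z}{-42 + z}$)
$- 181 \left(\left(44 - 87\right) + R{\left(-1,0 + 6 \cdot 3 \right)}\right) = - 181 \left(\left(44 - 87\right) + \frac{2 \left(0 + 6 \cdot 3\right) - - (-42 + \left(0 + 6 \cdot 3\right))}{-42 + \left(0 + 6 \cdot 3\right)}\right) = - 181 \left(\left(44 - 87\right) + \frac{2 \left(0 + 18\right) - - (-42 + \left(0 + 18\right))}{-42 + \left(0 + 18\right)}\right) = - 181 \left(-43 + \frac{2 \cdot 18 - - (-42 + 18)}{-42 + 18}\right) = - 181 \left(-43 + \frac{36 - \left(-1\right) \left(-24\right)}{-24}\right) = - 181 \left(-43 - \frac{36 - 24}{24}\right) = - 181 \left(-43 - \frac{1}{2}\right) = \left(-181\right) \left(- \frac{87}{2}\right) = \frac{15747}{2}$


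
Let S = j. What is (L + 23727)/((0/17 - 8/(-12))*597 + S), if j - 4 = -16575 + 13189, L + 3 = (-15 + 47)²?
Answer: -6187/746 ≈ -8.2936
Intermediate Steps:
L = 1021 (L = -3 + (-15 + 47)² = -3 + 32² = -3 + 1024 = 1021)
j = -3382 (j = 4 + (-16575 + 13189) = 4 - 3386 = -3382)
S = -3382
(L + 23727)/((0/17 - 8/(-12))*597 + S) = (1021 + 23727)/((0/17 - 8/(-12))*597 - 3382) = 24748/((0*(1/17) - 8*(-1/12))*597 - 3382) = 24748/((0 + ⅔)*597 - 3382) = 24748/((⅔)*597 - 3382) = 24748/(398 - 3382) = 24748/(-2984) = 24748*(-1/2984) = -6187/746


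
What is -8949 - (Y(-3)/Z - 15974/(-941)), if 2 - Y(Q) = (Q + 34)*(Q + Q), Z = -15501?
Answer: -130781496575/14586441 ≈ -8966.0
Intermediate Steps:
Y(Q) = 2 - 2*Q*(34 + Q) (Y(Q) = 2 - (Q + 34)*(Q + Q) = 2 - (34 + Q)*2*Q = 2 - 2*Q*(34 + Q))
-8949 - (Y(-3)/Z - 15974/(-941)) = -8949 - ((2 - 68*(-3) - 2*(-3)²)/(-15501) - 15974/(-941)) = -8949 - ((2 + 204 - 2*9)*(-1/15501) - 15974*(-1/941)) = -8949 - ((2 + 204 - 18)*(-1/15501) + 15974/941) = -8949 - (188*(-1/15501) + 15974/941) = -8949 - (-188/15501 + 15974/941) = -8949 - 1*247436066/14586441 = -8949 - 247436066/14586441 = -130781496575/14586441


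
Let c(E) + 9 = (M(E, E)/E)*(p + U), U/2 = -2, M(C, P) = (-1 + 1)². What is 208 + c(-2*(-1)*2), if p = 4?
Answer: 199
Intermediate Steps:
M(C, P) = 0 (M(C, P) = 0² = 0)
U = -4 (U = 2*(-2) = -4)
c(E) = -9 (c(E) = -9 + (0/E)*(4 - 4) = -9 + 0*0 = -9 + 0 = -9)
208 + c(-2*(-1)*2) = 208 - 9 = 199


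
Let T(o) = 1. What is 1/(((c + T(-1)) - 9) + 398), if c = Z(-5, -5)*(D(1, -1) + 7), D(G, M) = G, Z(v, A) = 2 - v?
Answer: 1/446 ≈ 0.0022422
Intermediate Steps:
c = 56 (c = (2 - 1*(-5))*(1 + 7) = (2 + 5)*8 = 7*8 = 56)
1/(((c + T(-1)) - 9) + 398) = 1/(((56 + 1) - 9) + 398) = 1/((57 - 9) + 398) = 1/(48 + 398) = 1/446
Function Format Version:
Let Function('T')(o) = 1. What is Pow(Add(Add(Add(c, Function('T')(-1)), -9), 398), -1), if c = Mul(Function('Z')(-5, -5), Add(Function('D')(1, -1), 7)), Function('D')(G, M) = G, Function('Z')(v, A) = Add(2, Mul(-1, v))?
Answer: Rational(1, 446) ≈ 0.0022422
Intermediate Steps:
c = 56 (c = Mul(Add(2, Mul(-1, -5)), Add(1, 7)) = Mul(Add(2, 5), 8) = Mul(7, 8) = 56)
Pow(Add(Add(Add(c, Function('T')(-1)), -9), 398), -1) = Pow(Add(Add(Add(56, 1), -9), 398), -1) = Pow(Add(Add(57, -9), 398), -1) = Pow(Add(48, 398), -1) = Pow(446, -1) = Rational(1, 446)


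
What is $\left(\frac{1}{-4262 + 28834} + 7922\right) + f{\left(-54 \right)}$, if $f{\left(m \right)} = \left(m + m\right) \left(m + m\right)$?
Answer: $\frac{481267193}{24572} \approx 19586.0$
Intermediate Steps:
$f{\left(m \right)} = 4 m^{2}$ ($f{\left(m \right)} = 2 m 2 m = 4 m^{2}$)
$\left(\frac{1}{-4262 + 28834} + 7922\right) + f{\left(-54 \right)} = \left(\frac{1}{-4262 + 28834} + 7922\right) + 4 \left(-54\right)^{2} = \left(\frac{1}{24572} + 7922\right) + 4 \cdot 2916 = \left(\frac{1}{24572} + 7922\right) + 11664 = \frac{194659385}{24572} + 11664 = \frac{481267193}{24572}$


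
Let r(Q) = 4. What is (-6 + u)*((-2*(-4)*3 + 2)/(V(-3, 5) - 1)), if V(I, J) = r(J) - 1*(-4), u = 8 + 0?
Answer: 52/7 ≈ 7.4286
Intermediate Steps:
u = 8
V(I, J) = 8 (V(I, J) = 4 - 1*(-4) = 4 + 4 = 8)
(-6 + u)*((-2*(-4)*3 + 2)/(V(-3, 5) - 1)) = (-6 + 8)*((-2*(-4)*3 + 2)/(8 - 1)) = 2*((8*3 + 2)/7) = 2*((24 + 2)*(1/7)) = 2*(26*(1/7)) = 2*(26/7) = 52/7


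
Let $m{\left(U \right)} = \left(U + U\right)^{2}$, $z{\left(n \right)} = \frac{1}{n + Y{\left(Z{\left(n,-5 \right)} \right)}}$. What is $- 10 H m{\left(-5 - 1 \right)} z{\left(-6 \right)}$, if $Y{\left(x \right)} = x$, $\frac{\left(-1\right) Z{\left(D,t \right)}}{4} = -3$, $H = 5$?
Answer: $-1200$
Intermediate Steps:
$Z{\left(D,t \right)} = 12$ ($Z{\left(D,t \right)} = \left(-4\right) \left(-3\right) = 12$)
$z{\left(n \right)} = \frac{1}{12 + n}$ ($z{\left(n \right)} = \frac{1}{n + 12} = \frac{1}{12 + n}$)
$m{\left(U \right)} = 4 U^{2}$ ($m{\left(U \right)} = \left(2 U\right)^{2} = 4 U^{2}$)
$- 10 H m{\left(-5 - 1 \right)} z{\left(-6 \right)} = \frac{\left(-10\right) 5 \cdot 4 \left(-5 - 1\right)^{2}}{12 - 6} = \frac{\left(-50\right) 4 \left(-6\right)^{2}}{6} = - 50 \cdot 4 \cdot 36 \cdot \frac{1}{6} = \left(-50\right) 144 \cdot \frac{1}{6} = \left(-7200\right) \frac{1}{6} = -1200$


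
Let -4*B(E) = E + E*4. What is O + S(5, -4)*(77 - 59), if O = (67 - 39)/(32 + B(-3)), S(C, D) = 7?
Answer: 18130/143 ≈ 126.78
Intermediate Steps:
B(E) = -5*E/4 (B(E) = -(E + E*4)/4 = -(E + 4*E)/4 = -5*E/4)
O = 112/143 (O = (67 - 39)/(32 - 5/4*(-3)) = 28/(32 + 15/4) = 28/(143/4) = 28*(4/143) = 112/143 ≈ 0.78322)
O + S(5, -4)*(77 - 59) = 112/143 + 7*(77 - 59) = 112/143 + 7*18 = 112/143 + 126 = 18130/143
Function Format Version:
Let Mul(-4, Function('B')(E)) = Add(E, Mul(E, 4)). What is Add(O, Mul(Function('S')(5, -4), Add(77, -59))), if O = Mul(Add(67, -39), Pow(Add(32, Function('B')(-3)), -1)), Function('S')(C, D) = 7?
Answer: Rational(18130, 143) ≈ 126.78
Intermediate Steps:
Function('B')(E) = Mul(Rational(-5, 4), E) (Function('B')(E) = Mul(Rational(-1, 4), Add(E, Mul(E, 4))) = Mul(Rational(-1, 4), Add(E, Mul(4, E))) = Mul(Rational(-1, 4), Mul(5, E)) = Mul(Rational(-5, 4), E))
O = Rational(112, 143) (O = Mul(Add(67, -39), Pow(Add(32, Mul(Rational(-5, 4), -3)), -1)) = Mul(28, Pow(Add(32, Rational(15, 4)), -1)) = Mul(28, Pow(Rational(143, 4), -1)) = Mul(28, Rational(4, 143)) = Rational(112, 143) ≈ 0.78322)
Add(O, Mul(Function('S')(5, -4), Add(77, -59))) = Add(Rational(112, 143), Mul(7, Add(77, -59))) = Add(Rational(112, 143), Mul(7, 18)) = Add(Rational(112, 143), 126) = Rational(18130, 143)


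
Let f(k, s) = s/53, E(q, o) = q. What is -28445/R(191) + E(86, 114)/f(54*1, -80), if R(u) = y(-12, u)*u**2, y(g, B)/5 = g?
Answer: -249363707/4377720 ≈ -56.962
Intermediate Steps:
y(g, B) = 5*g
f(k, s) = s/53 (f(k, s) = s*(1/53) = s/53)
R(u) = -60*u**2 (R(u) = (5*(-12))*u**2 = -60*u**2)
-28445/R(191) + E(86, 114)/f(54*1, -80) = -28445/((-60*191**2)) + 86/(((1/53)*(-80))) = -28445/((-60*36481)) + 86/(-80/53) = -28445/(-2188860) + 86*(-53/80) = -28445*(-1/2188860) - 2279/40 = 5689/437772 - 2279/40 = -249363707/4377720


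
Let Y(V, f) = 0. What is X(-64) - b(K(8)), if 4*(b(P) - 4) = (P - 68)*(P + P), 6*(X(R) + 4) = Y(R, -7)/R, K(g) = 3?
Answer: 179/2 ≈ 89.500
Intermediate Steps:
X(R) = -4 (X(R) = -4 + (0/R)/6 = -4 + (1/6)*0 = -4 + 0 = -4)
b(P) = 4 + P*(-68 + P)/2 (b(P) = 4 + ((P - 68)*(P + P))/4 = 4 + ((-68 + P)*(2*P))/4 = 4 + (2*P*(-68 + P))/4 = 4 + P*(-68 + P)/2)
X(-64) - b(K(8)) = -4 - (4 + (1/2)*3**2 - 34*3) = -4 - (4 + (1/2)*9 - 102) = -4 - (4 + 9/2 - 102) = -4 - 1*(-187/2) = -4 + 187/2 = 179/2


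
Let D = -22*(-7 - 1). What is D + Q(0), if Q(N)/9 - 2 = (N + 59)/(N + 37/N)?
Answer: 194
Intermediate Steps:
D = 176 (D = -22*(-8) = 176)
Q(N) = 18 + 9*(59 + N)/(N + 37/N) (Q(N) = 18 + 9*((N + 59)/(N + 37/N)) = 18 + 9*((59 + N)/(N + 37/N)) = 18 + 9*(59 + N)/(N + 37/N))
D + Q(0) = 176 + 9*(74 + 3*0**2 + 59*0)/(37 + 0**2) = 176 + 9*(74 + 3*0 + 0)/(37 + 0) = 176 + 9*(74 + 0 + 0)/37 = 176 + 9*(1/37)*74 = 176 + 18 = 194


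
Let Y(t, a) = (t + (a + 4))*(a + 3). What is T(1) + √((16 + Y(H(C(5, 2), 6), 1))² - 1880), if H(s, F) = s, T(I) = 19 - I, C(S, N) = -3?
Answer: 18 + 2*I*√326 ≈ 18.0 + 36.111*I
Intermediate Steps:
Y(t, a) = (3 + a)*(4 + a + t) (Y(t, a) = (t + (4 + a))*(3 + a) = (4 + a + t)*(3 + a) = (3 + a)*(4 + a + t))
T(1) + √((16 + Y(H(C(5, 2), 6), 1))² - 1880) = (19 - 1*1) + √((16 + (12 + 1² + 3*(-3) + 7*1 + 1*(-3)))² - 1880) = (19 - 1) + √((16 + (12 + 1 - 9 + 7 - 3))² - 1880) = 18 + √((16 + 8)² - 1880) = 18 + √(24² - 1880) = 18 + √(576 - 1880) = 18 + √(-1304) = 18 + 2*I*√326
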